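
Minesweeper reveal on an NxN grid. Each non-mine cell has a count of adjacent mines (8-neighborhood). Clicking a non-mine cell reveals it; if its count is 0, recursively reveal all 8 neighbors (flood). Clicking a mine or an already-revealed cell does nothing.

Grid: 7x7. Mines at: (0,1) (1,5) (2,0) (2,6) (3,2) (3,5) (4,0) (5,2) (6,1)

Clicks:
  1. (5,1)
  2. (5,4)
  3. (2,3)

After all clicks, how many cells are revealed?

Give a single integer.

Click 1 (5,1) count=3: revealed 1 new [(5,1)] -> total=1
Click 2 (5,4) count=0: revealed 12 new [(4,3) (4,4) (4,5) (4,6) (5,3) (5,4) (5,5) (5,6) (6,3) (6,4) (6,5) (6,6)] -> total=13
Click 3 (2,3) count=1: revealed 1 new [(2,3)] -> total=14

Answer: 14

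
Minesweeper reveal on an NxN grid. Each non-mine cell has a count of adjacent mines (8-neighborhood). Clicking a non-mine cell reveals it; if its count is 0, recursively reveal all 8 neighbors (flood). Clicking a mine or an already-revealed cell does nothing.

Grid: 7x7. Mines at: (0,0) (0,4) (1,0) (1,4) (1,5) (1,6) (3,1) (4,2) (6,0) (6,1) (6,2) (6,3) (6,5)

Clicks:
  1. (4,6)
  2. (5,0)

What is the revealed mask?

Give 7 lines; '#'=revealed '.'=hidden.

Click 1 (4,6) count=0: revealed 16 new [(2,3) (2,4) (2,5) (2,6) (3,3) (3,4) (3,5) (3,6) (4,3) (4,4) (4,5) (4,6) (5,3) (5,4) (5,5) (5,6)] -> total=16
Click 2 (5,0) count=2: revealed 1 new [(5,0)] -> total=17

Answer: .......
.......
...####
...####
...####
#..####
.......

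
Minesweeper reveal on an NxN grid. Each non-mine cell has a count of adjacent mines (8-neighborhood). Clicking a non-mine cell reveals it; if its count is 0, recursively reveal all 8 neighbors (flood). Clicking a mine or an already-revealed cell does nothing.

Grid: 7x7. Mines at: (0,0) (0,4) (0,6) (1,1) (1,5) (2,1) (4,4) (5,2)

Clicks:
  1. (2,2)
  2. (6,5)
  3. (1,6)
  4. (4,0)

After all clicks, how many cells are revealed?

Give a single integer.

Click 1 (2,2) count=2: revealed 1 new [(2,2)] -> total=1
Click 2 (6,5) count=0: revealed 14 new [(2,5) (2,6) (3,5) (3,6) (4,5) (4,6) (5,3) (5,4) (5,5) (5,6) (6,3) (6,4) (6,5) (6,6)] -> total=15
Click 3 (1,6) count=2: revealed 1 new [(1,6)] -> total=16
Click 4 (4,0) count=0: revealed 8 new [(3,0) (3,1) (4,0) (4,1) (5,0) (5,1) (6,0) (6,1)] -> total=24

Answer: 24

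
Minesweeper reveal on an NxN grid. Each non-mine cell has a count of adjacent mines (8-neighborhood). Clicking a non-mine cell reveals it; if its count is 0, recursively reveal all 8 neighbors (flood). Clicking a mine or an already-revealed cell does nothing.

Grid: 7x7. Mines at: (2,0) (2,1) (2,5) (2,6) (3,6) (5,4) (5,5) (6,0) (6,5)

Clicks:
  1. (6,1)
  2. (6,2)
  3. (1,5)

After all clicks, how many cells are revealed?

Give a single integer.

Answer: 34

Derivation:
Click 1 (6,1) count=1: revealed 1 new [(6,1)] -> total=1
Click 2 (6,2) count=0: revealed 33 new [(0,0) (0,1) (0,2) (0,3) (0,4) (0,5) (0,6) (1,0) (1,1) (1,2) (1,3) (1,4) (1,5) (1,6) (2,2) (2,3) (2,4) (3,0) (3,1) (3,2) (3,3) (3,4) (4,0) (4,1) (4,2) (4,3) (4,4) (5,0) (5,1) (5,2) (5,3) (6,2) (6,3)] -> total=34
Click 3 (1,5) count=2: revealed 0 new [(none)] -> total=34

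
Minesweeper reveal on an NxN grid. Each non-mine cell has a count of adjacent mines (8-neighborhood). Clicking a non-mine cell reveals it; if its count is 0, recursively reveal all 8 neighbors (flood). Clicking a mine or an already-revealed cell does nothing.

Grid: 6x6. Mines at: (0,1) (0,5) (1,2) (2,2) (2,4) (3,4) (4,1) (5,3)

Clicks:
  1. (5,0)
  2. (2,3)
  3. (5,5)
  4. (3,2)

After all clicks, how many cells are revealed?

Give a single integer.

Answer: 7

Derivation:
Click 1 (5,0) count=1: revealed 1 new [(5,0)] -> total=1
Click 2 (2,3) count=4: revealed 1 new [(2,3)] -> total=2
Click 3 (5,5) count=0: revealed 4 new [(4,4) (4,5) (5,4) (5,5)] -> total=6
Click 4 (3,2) count=2: revealed 1 new [(3,2)] -> total=7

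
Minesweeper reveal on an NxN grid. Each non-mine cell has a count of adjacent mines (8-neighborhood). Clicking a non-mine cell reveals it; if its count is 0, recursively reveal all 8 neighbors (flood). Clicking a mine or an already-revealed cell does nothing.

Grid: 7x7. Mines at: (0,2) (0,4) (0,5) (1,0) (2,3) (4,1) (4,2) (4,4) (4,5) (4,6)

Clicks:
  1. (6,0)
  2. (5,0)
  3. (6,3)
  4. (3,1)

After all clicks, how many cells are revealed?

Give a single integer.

Click 1 (6,0) count=0: revealed 14 new [(5,0) (5,1) (5,2) (5,3) (5,4) (5,5) (5,6) (6,0) (6,1) (6,2) (6,3) (6,4) (6,5) (6,6)] -> total=14
Click 2 (5,0) count=1: revealed 0 new [(none)] -> total=14
Click 3 (6,3) count=0: revealed 0 new [(none)] -> total=14
Click 4 (3,1) count=2: revealed 1 new [(3,1)] -> total=15

Answer: 15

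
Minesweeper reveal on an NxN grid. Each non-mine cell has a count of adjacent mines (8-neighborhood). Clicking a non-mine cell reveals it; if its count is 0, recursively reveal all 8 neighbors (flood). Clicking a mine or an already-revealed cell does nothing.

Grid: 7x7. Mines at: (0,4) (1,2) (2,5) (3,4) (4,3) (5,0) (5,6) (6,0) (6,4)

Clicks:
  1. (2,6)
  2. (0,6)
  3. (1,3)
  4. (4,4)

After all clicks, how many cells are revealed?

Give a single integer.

Answer: 7

Derivation:
Click 1 (2,6) count=1: revealed 1 new [(2,6)] -> total=1
Click 2 (0,6) count=0: revealed 4 new [(0,5) (0,6) (1,5) (1,6)] -> total=5
Click 3 (1,3) count=2: revealed 1 new [(1,3)] -> total=6
Click 4 (4,4) count=2: revealed 1 new [(4,4)] -> total=7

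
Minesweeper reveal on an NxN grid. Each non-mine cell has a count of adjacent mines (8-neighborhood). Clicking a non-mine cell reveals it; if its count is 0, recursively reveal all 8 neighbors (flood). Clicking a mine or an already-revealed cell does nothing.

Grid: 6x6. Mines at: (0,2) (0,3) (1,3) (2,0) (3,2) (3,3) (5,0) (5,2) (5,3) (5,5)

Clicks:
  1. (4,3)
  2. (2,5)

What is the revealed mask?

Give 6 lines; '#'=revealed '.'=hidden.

Click 1 (4,3) count=4: revealed 1 new [(4,3)] -> total=1
Click 2 (2,5) count=0: revealed 10 new [(0,4) (0,5) (1,4) (1,5) (2,4) (2,5) (3,4) (3,5) (4,4) (4,5)] -> total=11

Answer: ....##
....##
....##
....##
...###
......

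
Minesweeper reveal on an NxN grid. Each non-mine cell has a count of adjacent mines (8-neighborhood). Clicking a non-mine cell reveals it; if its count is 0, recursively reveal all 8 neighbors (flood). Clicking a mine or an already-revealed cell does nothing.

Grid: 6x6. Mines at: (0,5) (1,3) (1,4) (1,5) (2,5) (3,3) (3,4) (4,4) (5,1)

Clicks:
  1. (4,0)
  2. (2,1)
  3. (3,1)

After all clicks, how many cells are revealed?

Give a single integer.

Answer: 15

Derivation:
Click 1 (4,0) count=1: revealed 1 new [(4,0)] -> total=1
Click 2 (2,1) count=0: revealed 14 new [(0,0) (0,1) (0,2) (1,0) (1,1) (1,2) (2,0) (2,1) (2,2) (3,0) (3,1) (3,2) (4,1) (4,2)] -> total=15
Click 3 (3,1) count=0: revealed 0 new [(none)] -> total=15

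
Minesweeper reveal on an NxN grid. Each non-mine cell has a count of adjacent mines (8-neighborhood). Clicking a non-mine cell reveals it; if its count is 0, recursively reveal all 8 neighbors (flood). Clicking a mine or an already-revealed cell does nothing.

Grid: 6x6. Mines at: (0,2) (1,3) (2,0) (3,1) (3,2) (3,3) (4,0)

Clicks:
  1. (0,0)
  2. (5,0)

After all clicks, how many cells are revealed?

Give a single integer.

Click 1 (0,0) count=0: revealed 4 new [(0,0) (0,1) (1,0) (1,1)] -> total=4
Click 2 (5,0) count=1: revealed 1 new [(5,0)] -> total=5

Answer: 5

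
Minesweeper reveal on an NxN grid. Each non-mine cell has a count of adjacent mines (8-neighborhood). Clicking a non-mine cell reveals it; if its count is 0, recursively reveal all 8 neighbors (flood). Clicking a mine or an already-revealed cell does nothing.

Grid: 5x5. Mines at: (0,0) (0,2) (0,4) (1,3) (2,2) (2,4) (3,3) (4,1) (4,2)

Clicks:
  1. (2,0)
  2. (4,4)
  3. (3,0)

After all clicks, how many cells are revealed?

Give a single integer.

Click 1 (2,0) count=0: revealed 6 new [(1,0) (1,1) (2,0) (2,1) (3,0) (3,1)] -> total=6
Click 2 (4,4) count=1: revealed 1 new [(4,4)] -> total=7
Click 3 (3,0) count=1: revealed 0 new [(none)] -> total=7

Answer: 7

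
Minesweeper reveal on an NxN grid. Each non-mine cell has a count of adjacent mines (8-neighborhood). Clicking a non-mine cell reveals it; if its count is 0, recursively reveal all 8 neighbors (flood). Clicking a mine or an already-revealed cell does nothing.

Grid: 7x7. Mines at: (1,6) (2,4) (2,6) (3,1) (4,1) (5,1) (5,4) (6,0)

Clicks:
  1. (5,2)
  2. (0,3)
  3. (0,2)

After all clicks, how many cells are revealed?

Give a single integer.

Answer: 17

Derivation:
Click 1 (5,2) count=2: revealed 1 new [(5,2)] -> total=1
Click 2 (0,3) count=0: revealed 16 new [(0,0) (0,1) (0,2) (0,3) (0,4) (0,5) (1,0) (1,1) (1,2) (1,3) (1,4) (1,5) (2,0) (2,1) (2,2) (2,3)] -> total=17
Click 3 (0,2) count=0: revealed 0 new [(none)] -> total=17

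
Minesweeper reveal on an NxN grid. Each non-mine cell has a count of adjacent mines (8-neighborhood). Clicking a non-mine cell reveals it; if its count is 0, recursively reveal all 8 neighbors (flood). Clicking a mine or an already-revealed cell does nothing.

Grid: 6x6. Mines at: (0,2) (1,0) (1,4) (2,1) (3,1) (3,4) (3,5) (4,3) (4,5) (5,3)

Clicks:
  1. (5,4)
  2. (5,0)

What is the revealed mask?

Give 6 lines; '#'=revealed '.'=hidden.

Answer: ......
......
......
......
###...
###.#.

Derivation:
Click 1 (5,4) count=3: revealed 1 new [(5,4)] -> total=1
Click 2 (5,0) count=0: revealed 6 new [(4,0) (4,1) (4,2) (5,0) (5,1) (5,2)] -> total=7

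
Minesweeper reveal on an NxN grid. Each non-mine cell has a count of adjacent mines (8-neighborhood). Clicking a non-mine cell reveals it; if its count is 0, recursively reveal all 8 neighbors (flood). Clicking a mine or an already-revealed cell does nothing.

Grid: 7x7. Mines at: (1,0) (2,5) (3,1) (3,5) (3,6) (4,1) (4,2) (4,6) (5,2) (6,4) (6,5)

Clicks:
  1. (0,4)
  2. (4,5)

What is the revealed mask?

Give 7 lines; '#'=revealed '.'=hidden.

Answer: .######
.######
.####..
..###..
.....#.
.......
.......

Derivation:
Click 1 (0,4) count=0: revealed 19 new [(0,1) (0,2) (0,3) (0,4) (0,5) (0,6) (1,1) (1,2) (1,3) (1,4) (1,5) (1,6) (2,1) (2,2) (2,3) (2,4) (3,2) (3,3) (3,4)] -> total=19
Click 2 (4,5) count=3: revealed 1 new [(4,5)] -> total=20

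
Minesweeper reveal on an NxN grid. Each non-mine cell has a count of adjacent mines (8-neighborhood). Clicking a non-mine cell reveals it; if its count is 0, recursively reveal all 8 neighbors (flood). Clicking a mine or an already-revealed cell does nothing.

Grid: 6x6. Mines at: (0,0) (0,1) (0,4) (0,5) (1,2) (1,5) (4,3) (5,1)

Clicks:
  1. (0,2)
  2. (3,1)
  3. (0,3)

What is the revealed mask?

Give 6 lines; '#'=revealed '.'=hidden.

Click 1 (0,2) count=2: revealed 1 new [(0,2)] -> total=1
Click 2 (3,1) count=0: revealed 11 new [(1,0) (1,1) (2,0) (2,1) (2,2) (3,0) (3,1) (3,2) (4,0) (4,1) (4,2)] -> total=12
Click 3 (0,3) count=2: revealed 1 new [(0,3)] -> total=13

Answer: ..##..
##....
###...
###...
###...
......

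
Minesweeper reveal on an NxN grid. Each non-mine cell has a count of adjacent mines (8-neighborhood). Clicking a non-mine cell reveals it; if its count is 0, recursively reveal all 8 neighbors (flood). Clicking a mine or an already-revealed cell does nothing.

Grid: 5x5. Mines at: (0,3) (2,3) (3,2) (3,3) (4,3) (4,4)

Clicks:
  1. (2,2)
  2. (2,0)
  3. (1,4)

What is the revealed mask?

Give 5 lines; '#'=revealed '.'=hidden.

Answer: ###..
###.#
###..
##...
##...

Derivation:
Click 1 (2,2) count=3: revealed 1 new [(2,2)] -> total=1
Click 2 (2,0) count=0: revealed 12 new [(0,0) (0,1) (0,2) (1,0) (1,1) (1,2) (2,0) (2,1) (3,0) (3,1) (4,0) (4,1)] -> total=13
Click 3 (1,4) count=2: revealed 1 new [(1,4)] -> total=14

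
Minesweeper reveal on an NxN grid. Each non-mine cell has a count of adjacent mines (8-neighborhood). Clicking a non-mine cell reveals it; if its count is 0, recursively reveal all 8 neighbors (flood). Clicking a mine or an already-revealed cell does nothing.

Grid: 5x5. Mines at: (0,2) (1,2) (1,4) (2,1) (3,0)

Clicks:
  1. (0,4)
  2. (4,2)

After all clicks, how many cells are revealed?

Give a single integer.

Answer: 12

Derivation:
Click 1 (0,4) count=1: revealed 1 new [(0,4)] -> total=1
Click 2 (4,2) count=0: revealed 11 new [(2,2) (2,3) (2,4) (3,1) (3,2) (3,3) (3,4) (4,1) (4,2) (4,3) (4,4)] -> total=12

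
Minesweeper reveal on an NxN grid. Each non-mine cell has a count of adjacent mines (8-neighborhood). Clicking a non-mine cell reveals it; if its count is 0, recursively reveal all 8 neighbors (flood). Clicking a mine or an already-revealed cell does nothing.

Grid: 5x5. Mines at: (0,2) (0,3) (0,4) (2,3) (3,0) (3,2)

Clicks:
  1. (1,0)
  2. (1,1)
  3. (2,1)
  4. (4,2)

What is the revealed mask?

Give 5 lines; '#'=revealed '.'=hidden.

Answer: ##...
##...
##...
.....
..#..

Derivation:
Click 1 (1,0) count=0: revealed 6 new [(0,0) (0,1) (1,0) (1,1) (2,0) (2,1)] -> total=6
Click 2 (1,1) count=1: revealed 0 new [(none)] -> total=6
Click 3 (2,1) count=2: revealed 0 new [(none)] -> total=6
Click 4 (4,2) count=1: revealed 1 new [(4,2)] -> total=7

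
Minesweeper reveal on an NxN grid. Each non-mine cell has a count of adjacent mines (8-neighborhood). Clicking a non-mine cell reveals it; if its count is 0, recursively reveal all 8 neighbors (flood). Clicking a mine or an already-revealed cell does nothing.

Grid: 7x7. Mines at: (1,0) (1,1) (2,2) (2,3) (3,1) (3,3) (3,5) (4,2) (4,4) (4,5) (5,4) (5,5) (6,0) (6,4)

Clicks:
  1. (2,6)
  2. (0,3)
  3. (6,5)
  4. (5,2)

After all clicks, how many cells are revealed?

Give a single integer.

Click 1 (2,6) count=1: revealed 1 new [(2,6)] -> total=1
Click 2 (0,3) count=0: revealed 12 new [(0,2) (0,3) (0,4) (0,5) (0,6) (1,2) (1,3) (1,4) (1,5) (1,6) (2,4) (2,5)] -> total=13
Click 3 (6,5) count=3: revealed 1 new [(6,5)] -> total=14
Click 4 (5,2) count=1: revealed 1 new [(5,2)] -> total=15

Answer: 15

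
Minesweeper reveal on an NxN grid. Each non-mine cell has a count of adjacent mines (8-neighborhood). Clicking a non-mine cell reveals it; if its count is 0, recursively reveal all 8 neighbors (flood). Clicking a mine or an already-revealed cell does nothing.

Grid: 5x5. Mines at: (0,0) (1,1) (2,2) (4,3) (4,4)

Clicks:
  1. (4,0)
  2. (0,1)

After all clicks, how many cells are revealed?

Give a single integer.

Answer: 9

Derivation:
Click 1 (4,0) count=0: revealed 8 new [(2,0) (2,1) (3,0) (3,1) (3,2) (4,0) (4,1) (4,2)] -> total=8
Click 2 (0,1) count=2: revealed 1 new [(0,1)] -> total=9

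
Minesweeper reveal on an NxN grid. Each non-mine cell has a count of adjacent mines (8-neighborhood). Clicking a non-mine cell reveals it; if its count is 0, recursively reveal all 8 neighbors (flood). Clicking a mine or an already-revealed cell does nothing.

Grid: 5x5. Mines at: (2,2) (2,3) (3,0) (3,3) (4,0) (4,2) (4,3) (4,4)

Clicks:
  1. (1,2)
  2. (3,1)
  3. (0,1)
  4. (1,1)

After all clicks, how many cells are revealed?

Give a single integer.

Answer: 13

Derivation:
Click 1 (1,2) count=2: revealed 1 new [(1,2)] -> total=1
Click 2 (3,1) count=4: revealed 1 new [(3,1)] -> total=2
Click 3 (0,1) count=0: revealed 11 new [(0,0) (0,1) (0,2) (0,3) (0,4) (1,0) (1,1) (1,3) (1,4) (2,0) (2,1)] -> total=13
Click 4 (1,1) count=1: revealed 0 new [(none)] -> total=13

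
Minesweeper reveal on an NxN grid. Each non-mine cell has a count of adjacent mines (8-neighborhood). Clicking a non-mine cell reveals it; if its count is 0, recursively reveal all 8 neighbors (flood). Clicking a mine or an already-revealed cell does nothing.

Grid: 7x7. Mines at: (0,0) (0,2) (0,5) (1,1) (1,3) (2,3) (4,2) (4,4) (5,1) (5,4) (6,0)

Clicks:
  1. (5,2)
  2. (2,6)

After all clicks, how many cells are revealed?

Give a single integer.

Click 1 (5,2) count=2: revealed 1 new [(5,2)] -> total=1
Click 2 (2,6) count=0: revealed 15 new [(1,4) (1,5) (1,6) (2,4) (2,5) (2,6) (3,4) (3,5) (3,6) (4,5) (4,6) (5,5) (5,6) (6,5) (6,6)] -> total=16

Answer: 16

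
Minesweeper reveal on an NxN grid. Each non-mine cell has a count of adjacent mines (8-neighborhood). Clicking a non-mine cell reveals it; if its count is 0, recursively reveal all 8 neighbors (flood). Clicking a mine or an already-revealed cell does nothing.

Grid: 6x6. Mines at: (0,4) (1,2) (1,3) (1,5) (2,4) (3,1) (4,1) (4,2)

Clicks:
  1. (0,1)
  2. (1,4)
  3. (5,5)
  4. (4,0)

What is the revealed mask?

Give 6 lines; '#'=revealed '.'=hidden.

Answer: .#....
....#.
......
...###
#..###
...###

Derivation:
Click 1 (0,1) count=1: revealed 1 new [(0,1)] -> total=1
Click 2 (1,4) count=4: revealed 1 new [(1,4)] -> total=2
Click 3 (5,5) count=0: revealed 9 new [(3,3) (3,4) (3,5) (4,3) (4,4) (4,5) (5,3) (5,4) (5,5)] -> total=11
Click 4 (4,0) count=2: revealed 1 new [(4,0)] -> total=12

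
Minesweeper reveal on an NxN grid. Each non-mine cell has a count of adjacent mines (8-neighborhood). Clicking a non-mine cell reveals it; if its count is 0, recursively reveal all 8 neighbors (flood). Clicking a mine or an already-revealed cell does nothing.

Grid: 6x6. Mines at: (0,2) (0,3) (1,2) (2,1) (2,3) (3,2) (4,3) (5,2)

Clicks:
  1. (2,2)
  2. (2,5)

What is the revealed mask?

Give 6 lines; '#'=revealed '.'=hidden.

Answer: ....##
....##
..#.##
....##
....##
....##

Derivation:
Click 1 (2,2) count=4: revealed 1 new [(2,2)] -> total=1
Click 2 (2,5) count=0: revealed 12 new [(0,4) (0,5) (1,4) (1,5) (2,4) (2,5) (3,4) (3,5) (4,4) (4,5) (5,4) (5,5)] -> total=13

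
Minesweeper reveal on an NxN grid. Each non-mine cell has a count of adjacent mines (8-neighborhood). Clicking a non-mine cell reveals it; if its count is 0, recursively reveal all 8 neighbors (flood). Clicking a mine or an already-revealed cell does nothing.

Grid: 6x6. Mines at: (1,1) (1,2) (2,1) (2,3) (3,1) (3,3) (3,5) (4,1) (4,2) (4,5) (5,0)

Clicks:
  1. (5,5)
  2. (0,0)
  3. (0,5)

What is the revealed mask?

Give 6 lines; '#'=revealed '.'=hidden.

Click 1 (5,5) count=1: revealed 1 new [(5,5)] -> total=1
Click 2 (0,0) count=1: revealed 1 new [(0,0)] -> total=2
Click 3 (0,5) count=0: revealed 8 new [(0,3) (0,4) (0,5) (1,3) (1,4) (1,5) (2,4) (2,5)] -> total=10

Answer: #..###
...###
....##
......
......
.....#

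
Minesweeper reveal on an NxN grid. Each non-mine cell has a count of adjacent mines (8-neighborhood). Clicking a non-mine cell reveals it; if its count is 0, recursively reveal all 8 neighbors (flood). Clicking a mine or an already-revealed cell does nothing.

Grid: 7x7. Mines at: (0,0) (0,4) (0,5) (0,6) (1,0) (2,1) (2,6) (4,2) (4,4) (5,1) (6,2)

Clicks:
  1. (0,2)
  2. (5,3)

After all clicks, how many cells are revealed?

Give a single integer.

Answer: 7

Derivation:
Click 1 (0,2) count=0: revealed 6 new [(0,1) (0,2) (0,3) (1,1) (1,2) (1,3)] -> total=6
Click 2 (5,3) count=3: revealed 1 new [(5,3)] -> total=7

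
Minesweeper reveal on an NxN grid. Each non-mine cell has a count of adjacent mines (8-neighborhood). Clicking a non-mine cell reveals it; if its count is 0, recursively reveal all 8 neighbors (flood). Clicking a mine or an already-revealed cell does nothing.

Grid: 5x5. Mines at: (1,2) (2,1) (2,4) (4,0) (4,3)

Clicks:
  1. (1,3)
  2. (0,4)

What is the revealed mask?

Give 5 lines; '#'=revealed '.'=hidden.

Click 1 (1,3) count=2: revealed 1 new [(1,3)] -> total=1
Click 2 (0,4) count=0: revealed 3 new [(0,3) (0,4) (1,4)] -> total=4

Answer: ...##
...##
.....
.....
.....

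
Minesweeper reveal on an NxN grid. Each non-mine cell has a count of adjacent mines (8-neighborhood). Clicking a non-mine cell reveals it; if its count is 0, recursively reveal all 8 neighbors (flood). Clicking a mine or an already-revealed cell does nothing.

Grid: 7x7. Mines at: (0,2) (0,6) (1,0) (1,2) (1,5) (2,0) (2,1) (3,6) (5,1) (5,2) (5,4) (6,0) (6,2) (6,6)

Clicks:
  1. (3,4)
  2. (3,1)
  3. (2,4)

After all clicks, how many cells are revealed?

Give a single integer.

Answer: 13

Derivation:
Click 1 (3,4) count=0: revealed 12 new [(2,2) (2,3) (2,4) (2,5) (3,2) (3,3) (3,4) (3,5) (4,2) (4,3) (4,4) (4,5)] -> total=12
Click 2 (3,1) count=2: revealed 1 new [(3,1)] -> total=13
Click 3 (2,4) count=1: revealed 0 new [(none)] -> total=13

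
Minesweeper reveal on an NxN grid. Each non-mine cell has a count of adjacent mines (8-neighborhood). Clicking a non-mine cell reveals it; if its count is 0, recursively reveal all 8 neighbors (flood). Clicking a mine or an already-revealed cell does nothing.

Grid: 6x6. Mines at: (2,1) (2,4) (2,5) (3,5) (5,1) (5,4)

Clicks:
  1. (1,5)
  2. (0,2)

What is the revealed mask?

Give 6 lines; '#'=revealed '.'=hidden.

Click 1 (1,5) count=2: revealed 1 new [(1,5)] -> total=1
Click 2 (0,2) count=0: revealed 11 new [(0,0) (0,1) (0,2) (0,3) (0,4) (0,5) (1,0) (1,1) (1,2) (1,3) (1,4)] -> total=12

Answer: ######
######
......
......
......
......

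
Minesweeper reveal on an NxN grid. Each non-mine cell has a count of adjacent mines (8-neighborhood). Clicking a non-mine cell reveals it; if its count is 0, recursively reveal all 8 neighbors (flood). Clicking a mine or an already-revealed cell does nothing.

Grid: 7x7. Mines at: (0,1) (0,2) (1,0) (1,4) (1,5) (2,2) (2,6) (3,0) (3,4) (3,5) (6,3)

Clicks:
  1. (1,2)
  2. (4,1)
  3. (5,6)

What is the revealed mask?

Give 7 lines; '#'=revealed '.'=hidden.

Answer: .......
..#....
.......
.......
.#..###
....###
....###

Derivation:
Click 1 (1,2) count=3: revealed 1 new [(1,2)] -> total=1
Click 2 (4,1) count=1: revealed 1 new [(4,1)] -> total=2
Click 3 (5,6) count=0: revealed 9 new [(4,4) (4,5) (4,6) (5,4) (5,5) (5,6) (6,4) (6,5) (6,6)] -> total=11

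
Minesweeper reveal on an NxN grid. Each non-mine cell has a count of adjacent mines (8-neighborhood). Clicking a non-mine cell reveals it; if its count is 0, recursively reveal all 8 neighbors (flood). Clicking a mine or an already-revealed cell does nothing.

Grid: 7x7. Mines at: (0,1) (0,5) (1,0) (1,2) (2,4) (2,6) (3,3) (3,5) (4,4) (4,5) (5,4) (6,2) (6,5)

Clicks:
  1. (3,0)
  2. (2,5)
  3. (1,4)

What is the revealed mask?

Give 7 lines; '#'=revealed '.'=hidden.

Click 1 (3,0) count=0: revealed 14 new [(2,0) (2,1) (2,2) (3,0) (3,1) (3,2) (4,0) (4,1) (4,2) (5,0) (5,1) (5,2) (6,0) (6,1)] -> total=14
Click 2 (2,5) count=3: revealed 1 new [(2,5)] -> total=15
Click 3 (1,4) count=2: revealed 1 new [(1,4)] -> total=16

Answer: .......
....#..
###..#.
###....
###....
###....
##.....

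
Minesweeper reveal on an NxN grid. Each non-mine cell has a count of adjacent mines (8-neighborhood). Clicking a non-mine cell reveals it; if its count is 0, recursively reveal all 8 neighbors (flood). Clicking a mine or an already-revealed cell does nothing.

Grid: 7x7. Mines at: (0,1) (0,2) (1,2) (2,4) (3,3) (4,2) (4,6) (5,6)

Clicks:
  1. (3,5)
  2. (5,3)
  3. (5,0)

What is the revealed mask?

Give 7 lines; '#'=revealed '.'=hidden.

Click 1 (3,5) count=2: revealed 1 new [(3,5)] -> total=1
Click 2 (5,3) count=1: revealed 1 new [(5,3)] -> total=2
Click 3 (5,0) count=0: revealed 22 new [(1,0) (1,1) (2,0) (2,1) (3,0) (3,1) (4,0) (4,1) (4,3) (4,4) (4,5) (5,0) (5,1) (5,2) (5,4) (5,5) (6,0) (6,1) (6,2) (6,3) (6,4) (6,5)] -> total=24

Answer: .......
##.....
##.....
##...#.
##.###.
######.
######.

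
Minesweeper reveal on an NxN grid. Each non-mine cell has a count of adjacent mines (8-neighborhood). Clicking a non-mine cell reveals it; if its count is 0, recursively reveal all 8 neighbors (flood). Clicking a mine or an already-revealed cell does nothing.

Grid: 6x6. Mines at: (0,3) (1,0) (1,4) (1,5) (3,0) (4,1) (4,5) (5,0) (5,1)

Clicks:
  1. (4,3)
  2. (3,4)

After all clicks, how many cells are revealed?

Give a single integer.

Click 1 (4,3) count=0: revealed 17 new [(1,1) (1,2) (1,3) (2,1) (2,2) (2,3) (2,4) (3,1) (3,2) (3,3) (3,4) (4,2) (4,3) (4,4) (5,2) (5,3) (5,4)] -> total=17
Click 2 (3,4) count=1: revealed 0 new [(none)] -> total=17

Answer: 17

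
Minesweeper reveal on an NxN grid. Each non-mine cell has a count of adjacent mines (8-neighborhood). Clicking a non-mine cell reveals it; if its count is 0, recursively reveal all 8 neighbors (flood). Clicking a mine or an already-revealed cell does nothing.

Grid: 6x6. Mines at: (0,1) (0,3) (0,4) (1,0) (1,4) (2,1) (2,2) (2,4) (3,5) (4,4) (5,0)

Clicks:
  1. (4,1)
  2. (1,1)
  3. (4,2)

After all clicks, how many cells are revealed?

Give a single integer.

Answer: 10

Derivation:
Click 1 (4,1) count=1: revealed 1 new [(4,1)] -> total=1
Click 2 (1,1) count=4: revealed 1 new [(1,1)] -> total=2
Click 3 (4,2) count=0: revealed 8 new [(3,1) (3,2) (3,3) (4,2) (4,3) (5,1) (5,2) (5,3)] -> total=10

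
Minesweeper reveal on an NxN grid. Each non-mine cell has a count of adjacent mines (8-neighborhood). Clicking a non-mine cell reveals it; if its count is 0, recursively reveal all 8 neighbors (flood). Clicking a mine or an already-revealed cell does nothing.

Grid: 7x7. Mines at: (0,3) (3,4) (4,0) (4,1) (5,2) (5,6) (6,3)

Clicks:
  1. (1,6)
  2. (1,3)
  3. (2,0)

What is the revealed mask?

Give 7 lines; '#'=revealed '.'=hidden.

Click 1 (1,6) count=0: revealed 13 new [(0,4) (0,5) (0,6) (1,4) (1,5) (1,6) (2,4) (2,5) (2,6) (3,5) (3,6) (4,5) (4,6)] -> total=13
Click 2 (1,3) count=1: revealed 1 new [(1,3)] -> total=14
Click 3 (2,0) count=0: revealed 14 new [(0,0) (0,1) (0,2) (1,0) (1,1) (1,2) (2,0) (2,1) (2,2) (2,3) (3,0) (3,1) (3,2) (3,3)] -> total=28

Answer: ###.###
#######
#######
####.##
.....##
.......
.......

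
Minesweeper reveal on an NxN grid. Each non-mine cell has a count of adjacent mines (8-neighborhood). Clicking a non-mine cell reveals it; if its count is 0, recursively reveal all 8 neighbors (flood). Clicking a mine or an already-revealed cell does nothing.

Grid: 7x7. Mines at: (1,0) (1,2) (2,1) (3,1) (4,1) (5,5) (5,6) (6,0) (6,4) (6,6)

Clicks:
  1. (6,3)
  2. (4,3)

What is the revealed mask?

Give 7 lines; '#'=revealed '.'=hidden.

Answer: ...####
...####
..#####
..#####
..#####
..###..
...#...

Derivation:
Click 1 (6,3) count=1: revealed 1 new [(6,3)] -> total=1
Click 2 (4,3) count=0: revealed 26 new [(0,3) (0,4) (0,5) (0,6) (1,3) (1,4) (1,5) (1,6) (2,2) (2,3) (2,4) (2,5) (2,6) (3,2) (3,3) (3,4) (3,5) (3,6) (4,2) (4,3) (4,4) (4,5) (4,6) (5,2) (5,3) (5,4)] -> total=27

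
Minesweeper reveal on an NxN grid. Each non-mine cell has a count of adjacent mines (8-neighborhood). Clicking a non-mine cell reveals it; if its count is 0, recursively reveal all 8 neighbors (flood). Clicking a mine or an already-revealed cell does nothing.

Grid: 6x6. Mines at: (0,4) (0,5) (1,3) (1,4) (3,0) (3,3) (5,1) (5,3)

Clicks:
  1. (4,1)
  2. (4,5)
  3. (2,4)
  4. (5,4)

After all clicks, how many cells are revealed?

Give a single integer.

Click 1 (4,1) count=2: revealed 1 new [(4,1)] -> total=1
Click 2 (4,5) count=0: revealed 8 new [(2,4) (2,5) (3,4) (3,5) (4,4) (4,5) (5,4) (5,5)] -> total=9
Click 3 (2,4) count=3: revealed 0 new [(none)] -> total=9
Click 4 (5,4) count=1: revealed 0 new [(none)] -> total=9

Answer: 9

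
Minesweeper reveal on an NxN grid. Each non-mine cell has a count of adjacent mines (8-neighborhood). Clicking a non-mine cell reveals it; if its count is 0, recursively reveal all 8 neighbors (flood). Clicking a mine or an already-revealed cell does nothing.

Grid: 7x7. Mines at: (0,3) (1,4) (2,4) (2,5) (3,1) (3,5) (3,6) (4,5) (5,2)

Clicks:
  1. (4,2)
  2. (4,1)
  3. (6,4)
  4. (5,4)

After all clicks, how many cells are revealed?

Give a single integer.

Answer: 10

Derivation:
Click 1 (4,2) count=2: revealed 1 new [(4,2)] -> total=1
Click 2 (4,1) count=2: revealed 1 new [(4,1)] -> total=2
Click 3 (6,4) count=0: revealed 8 new [(5,3) (5,4) (5,5) (5,6) (6,3) (6,4) (6,5) (6,6)] -> total=10
Click 4 (5,4) count=1: revealed 0 new [(none)] -> total=10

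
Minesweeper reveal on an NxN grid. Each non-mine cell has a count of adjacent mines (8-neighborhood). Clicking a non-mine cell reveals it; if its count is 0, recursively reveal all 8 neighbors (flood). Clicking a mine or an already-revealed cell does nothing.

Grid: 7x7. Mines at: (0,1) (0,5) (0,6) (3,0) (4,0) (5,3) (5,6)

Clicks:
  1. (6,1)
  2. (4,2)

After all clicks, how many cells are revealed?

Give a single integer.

Click 1 (6,1) count=0: revealed 6 new [(5,0) (5,1) (5,2) (6,0) (6,1) (6,2)] -> total=6
Click 2 (4,2) count=1: revealed 1 new [(4,2)] -> total=7

Answer: 7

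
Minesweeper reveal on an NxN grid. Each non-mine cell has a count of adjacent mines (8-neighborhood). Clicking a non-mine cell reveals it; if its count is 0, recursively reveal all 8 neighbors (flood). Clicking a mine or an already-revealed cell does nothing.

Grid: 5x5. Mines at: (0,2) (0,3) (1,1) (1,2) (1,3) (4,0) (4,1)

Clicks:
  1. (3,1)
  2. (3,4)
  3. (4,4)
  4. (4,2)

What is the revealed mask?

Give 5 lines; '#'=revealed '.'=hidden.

Answer: .....
.....
..###
.####
..###

Derivation:
Click 1 (3,1) count=2: revealed 1 new [(3,1)] -> total=1
Click 2 (3,4) count=0: revealed 9 new [(2,2) (2,3) (2,4) (3,2) (3,3) (3,4) (4,2) (4,3) (4,4)] -> total=10
Click 3 (4,4) count=0: revealed 0 new [(none)] -> total=10
Click 4 (4,2) count=1: revealed 0 new [(none)] -> total=10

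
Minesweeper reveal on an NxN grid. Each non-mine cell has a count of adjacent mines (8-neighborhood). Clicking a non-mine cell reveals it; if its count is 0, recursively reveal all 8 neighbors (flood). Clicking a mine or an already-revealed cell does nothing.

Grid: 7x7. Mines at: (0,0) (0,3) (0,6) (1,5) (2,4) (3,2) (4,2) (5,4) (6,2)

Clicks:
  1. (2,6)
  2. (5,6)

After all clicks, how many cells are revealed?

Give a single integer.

Click 1 (2,6) count=1: revealed 1 new [(2,6)] -> total=1
Click 2 (5,6) count=0: revealed 9 new [(2,5) (3,5) (3,6) (4,5) (4,6) (5,5) (5,6) (6,5) (6,6)] -> total=10

Answer: 10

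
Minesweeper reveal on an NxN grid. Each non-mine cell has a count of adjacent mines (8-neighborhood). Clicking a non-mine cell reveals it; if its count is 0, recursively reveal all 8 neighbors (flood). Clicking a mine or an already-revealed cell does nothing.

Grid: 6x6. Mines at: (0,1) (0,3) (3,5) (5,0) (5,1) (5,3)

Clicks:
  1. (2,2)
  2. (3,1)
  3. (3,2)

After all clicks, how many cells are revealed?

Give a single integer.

Click 1 (2,2) count=0: revealed 20 new [(1,0) (1,1) (1,2) (1,3) (1,4) (2,0) (2,1) (2,2) (2,3) (2,4) (3,0) (3,1) (3,2) (3,3) (3,4) (4,0) (4,1) (4,2) (4,3) (4,4)] -> total=20
Click 2 (3,1) count=0: revealed 0 new [(none)] -> total=20
Click 3 (3,2) count=0: revealed 0 new [(none)] -> total=20

Answer: 20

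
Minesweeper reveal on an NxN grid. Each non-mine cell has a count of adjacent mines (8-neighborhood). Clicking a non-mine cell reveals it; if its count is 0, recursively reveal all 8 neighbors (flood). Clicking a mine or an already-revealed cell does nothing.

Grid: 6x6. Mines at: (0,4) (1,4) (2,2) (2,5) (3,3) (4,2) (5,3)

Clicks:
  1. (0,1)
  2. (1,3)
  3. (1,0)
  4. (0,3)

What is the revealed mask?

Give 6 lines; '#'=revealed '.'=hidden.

Answer: ####..
####..
##....
##....
##....
##....

Derivation:
Click 1 (0,1) count=0: revealed 16 new [(0,0) (0,1) (0,2) (0,3) (1,0) (1,1) (1,2) (1,3) (2,0) (2,1) (3,0) (3,1) (4,0) (4,1) (5,0) (5,1)] -> total=16
Click 2 (1,3) count=3: revealed 0 new [(none)] -> total=16
Click 3 (1,0) count=0: revealed 0 new [(none)] -> total=16
Click 4 (0,3) count=2: revealed 0 new [(none)] -> total=16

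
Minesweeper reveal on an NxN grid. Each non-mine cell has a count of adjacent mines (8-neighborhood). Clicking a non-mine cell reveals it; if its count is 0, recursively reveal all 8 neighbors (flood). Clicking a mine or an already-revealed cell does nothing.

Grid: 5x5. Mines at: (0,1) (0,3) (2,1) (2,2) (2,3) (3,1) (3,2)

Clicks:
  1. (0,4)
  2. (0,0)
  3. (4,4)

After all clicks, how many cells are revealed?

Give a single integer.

Answer: 6

Derivation:
Click 1 (0,4) count=1: revealed 1 new [(0,4)] -> total=1
Click 2 (0,0) count=1: revealed 1 new [(0,0)] -> total=2
Click 3 (4,4) count=0: revealed 4 new [(3,3) (3,4) (4,3) (4,4)] -> total=6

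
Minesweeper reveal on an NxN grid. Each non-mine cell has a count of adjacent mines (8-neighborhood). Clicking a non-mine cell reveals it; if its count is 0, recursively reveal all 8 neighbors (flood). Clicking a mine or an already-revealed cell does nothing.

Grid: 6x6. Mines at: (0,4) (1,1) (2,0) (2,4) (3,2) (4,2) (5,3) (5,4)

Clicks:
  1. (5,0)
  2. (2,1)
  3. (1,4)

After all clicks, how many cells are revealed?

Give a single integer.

Answer: 8

Derivation:
Click 1 (5,0) count=0: revealed 6 new [(3,0) (3,1) (4,0) (4,1) (5,0) (5,1)] -> total=6
Click 2 (2,1) count=3: revealed 1 new [(2,1)] -> total=7
Click 3 (1,4) count=2: revealed 1 new [(1,4)] -> total=8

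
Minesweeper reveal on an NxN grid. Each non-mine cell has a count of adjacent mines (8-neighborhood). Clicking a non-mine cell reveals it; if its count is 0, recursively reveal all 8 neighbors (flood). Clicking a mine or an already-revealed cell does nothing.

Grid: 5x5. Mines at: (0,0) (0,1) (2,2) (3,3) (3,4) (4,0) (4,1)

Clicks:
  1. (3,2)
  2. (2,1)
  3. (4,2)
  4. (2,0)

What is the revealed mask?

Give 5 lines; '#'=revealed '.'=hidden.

Answer: .....
##...
##...
###..
..#..

Derivation:
Click 1 (3,2) count=3: revealed 1 new [(3,2)] -> total=1
Click 2 (2,1) count=1: revealed 1 new [(2,1)] -> total=2
Click 3 (4,2) count=2: revealed 1 new [(4,2)] -> total=3
Click 4 (2,0) count=0: revealed 5 new [(1,0) (1,1) (2,0) (3,0) (3,1)] -> total=8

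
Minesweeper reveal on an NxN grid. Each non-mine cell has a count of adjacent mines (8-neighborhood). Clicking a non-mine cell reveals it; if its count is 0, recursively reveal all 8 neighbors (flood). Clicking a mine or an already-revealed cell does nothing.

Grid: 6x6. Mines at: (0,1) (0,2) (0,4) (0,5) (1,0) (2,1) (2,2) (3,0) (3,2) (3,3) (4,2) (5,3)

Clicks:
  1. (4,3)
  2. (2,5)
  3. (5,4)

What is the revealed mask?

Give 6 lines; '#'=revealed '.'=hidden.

Click 1 (4,3) count=4: revealed 1 new [(4,3)] -> total=1
Click 2 (2,5) count=0: revealed 10 new [(1,4) (1,5) (2,4) (2,5) (3,4) (3,5) (4,4) (4,5) (5,4) (5,5)] -> total=11
Click 3 (5,4) count=1: revealed 0 new [(none)] -> total=11

Answer: ......
....##
....##
....##
...###
....##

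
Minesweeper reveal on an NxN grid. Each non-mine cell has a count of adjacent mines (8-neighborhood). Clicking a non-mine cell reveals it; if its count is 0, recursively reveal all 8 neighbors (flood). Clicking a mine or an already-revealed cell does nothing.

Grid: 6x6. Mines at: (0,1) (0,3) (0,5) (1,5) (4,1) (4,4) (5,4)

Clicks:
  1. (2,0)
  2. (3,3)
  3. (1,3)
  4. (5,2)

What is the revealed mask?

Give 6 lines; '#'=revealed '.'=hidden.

Answer: ......
#####.
#####.
#####.
......
..#...

Derivation:
Click 1 (2,0) count=0: revealed 15 new [(1,0) (1,1) (1,2) (1,3) (1,4) (2,0) (2,1) (2,2) (2,3) (2,4) (3,0) (3,1) (3,2) (3,3) (3,4)] -> total=15
Click 2 (3,3) count=1: revealed 0 new [(none)] -> total=15
Click 3 (1,3) count=1: revealed 0 new [(none)] -> total=15
Click 4 (5,2) count=1: revealed 1 new [(5,2)] -> total=16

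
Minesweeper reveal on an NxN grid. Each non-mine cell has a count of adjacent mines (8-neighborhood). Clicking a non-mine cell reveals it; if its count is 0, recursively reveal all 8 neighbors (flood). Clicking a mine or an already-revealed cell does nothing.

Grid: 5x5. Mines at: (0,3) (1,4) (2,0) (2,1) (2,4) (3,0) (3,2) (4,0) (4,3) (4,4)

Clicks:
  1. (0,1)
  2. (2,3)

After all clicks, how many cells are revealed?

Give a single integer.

Answer: 7

Derivation:
Click 1 (0,1) count=0: revealed 6 new [(0,0) (0,1) (0,2) (1,0) (1,1) (1,2)] -> total=6
Click 2 (2,3) count=3: revealed 1 new [(2,3)] -> total=7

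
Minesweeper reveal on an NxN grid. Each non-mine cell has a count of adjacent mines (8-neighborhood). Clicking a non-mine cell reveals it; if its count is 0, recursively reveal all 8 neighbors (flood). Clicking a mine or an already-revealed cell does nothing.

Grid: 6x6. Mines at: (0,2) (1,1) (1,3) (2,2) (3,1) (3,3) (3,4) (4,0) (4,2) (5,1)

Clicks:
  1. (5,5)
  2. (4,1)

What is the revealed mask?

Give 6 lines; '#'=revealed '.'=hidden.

Answer: ......
......
......
......
.#.###
...###

Derivation:
Click 1 (5,5) count=0: revealed 6 new [(4,3) (4,4) (4,5) (5,3) (5,4) (5,5)] -> total=6
Click 2 (4,1) count=4: revealed 1 new [(4,1)] -> total=7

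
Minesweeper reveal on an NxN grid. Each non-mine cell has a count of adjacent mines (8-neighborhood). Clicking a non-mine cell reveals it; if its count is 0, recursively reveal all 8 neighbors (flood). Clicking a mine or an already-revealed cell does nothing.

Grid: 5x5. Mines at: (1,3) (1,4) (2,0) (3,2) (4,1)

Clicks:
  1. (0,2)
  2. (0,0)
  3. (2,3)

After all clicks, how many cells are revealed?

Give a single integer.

Click 1 (0,2) count=1: revealed 1 new [(0,2)] -> total=1
Click 2 (0,0) count=0: revealed 5 new [(0,0) (0,1) (1,0) (1,1) (1,2)] -> total=6
Click 3 (2,3) count=3: revealed 1 new [(2,3)] -> total=7

Answer: 7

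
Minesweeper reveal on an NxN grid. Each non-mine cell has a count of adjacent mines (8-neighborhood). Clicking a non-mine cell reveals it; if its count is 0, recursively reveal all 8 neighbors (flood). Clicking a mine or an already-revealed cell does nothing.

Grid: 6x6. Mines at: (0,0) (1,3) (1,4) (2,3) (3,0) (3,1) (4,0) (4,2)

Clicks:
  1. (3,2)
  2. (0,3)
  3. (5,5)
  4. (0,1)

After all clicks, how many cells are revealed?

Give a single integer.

Click 1 (3,2) count=3: revealed 1 new [(3,2)] -> total=1
Click 2 (0,3) count=2: revealed 1 new [(0,3)] -> total=2
Click 3 (5,5) count=0: revealed 11 new [(2,4) (2,5) (3,3) (3,4) (3,5) (4,3) (4,4) (4,5) (5,3) (5,4) (5,5)] -> total=13
Click 4 (0,1) count=1: revealed 1 new [(0,1)] -> total=14

Answer: 14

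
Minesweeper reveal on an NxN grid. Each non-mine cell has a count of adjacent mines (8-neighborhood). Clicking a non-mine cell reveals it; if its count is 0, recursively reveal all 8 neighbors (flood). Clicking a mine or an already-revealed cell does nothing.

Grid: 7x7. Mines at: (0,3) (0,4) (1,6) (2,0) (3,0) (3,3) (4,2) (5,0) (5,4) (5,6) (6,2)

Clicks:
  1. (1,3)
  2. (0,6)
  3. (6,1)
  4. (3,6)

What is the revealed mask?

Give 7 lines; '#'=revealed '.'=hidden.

Click 1 (1,3) count=2: revealed 1 new [(1,3)] -> total=1
Click 2 (0,6) count=1: revealed 1 new [(0,6)] -> total=2
Click 3 (6,1) count=2: revealed 1 new [(6,1)] -> total=3
Click 4 (3,6) count=0: revealed 9 new [(2,4) (2,5) (2,6) (3,4) (3,5) (3,6) (4,4) (4,5) (4,6)] -> total=12

Answer: ......#
...#...
....###
....###
....###
.......
.#.....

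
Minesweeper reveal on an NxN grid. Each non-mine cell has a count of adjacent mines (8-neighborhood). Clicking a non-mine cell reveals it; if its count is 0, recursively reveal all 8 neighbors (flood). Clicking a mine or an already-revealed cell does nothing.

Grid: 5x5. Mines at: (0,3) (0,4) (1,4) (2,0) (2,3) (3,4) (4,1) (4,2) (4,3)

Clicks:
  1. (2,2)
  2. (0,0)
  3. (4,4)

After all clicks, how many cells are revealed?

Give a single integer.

Click 1 (2,2) count=1: revealed 1 new [(2,2)] -> total=1
Click 2 (0,0) count=0: revealed 6 new [(0,0) (0,1) (0,2) (1,0) (1,1) (1,2)] -> total=7
Click 3 (4,4) count=2: revealed 1 new [(4,4)] -> total=8

Answer: 8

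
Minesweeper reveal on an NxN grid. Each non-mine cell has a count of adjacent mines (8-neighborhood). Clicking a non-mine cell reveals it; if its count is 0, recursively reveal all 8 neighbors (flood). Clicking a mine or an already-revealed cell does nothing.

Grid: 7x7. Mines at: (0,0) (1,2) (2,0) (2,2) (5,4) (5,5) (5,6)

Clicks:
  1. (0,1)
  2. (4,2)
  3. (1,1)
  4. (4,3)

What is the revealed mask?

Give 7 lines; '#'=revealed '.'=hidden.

Click 1 (0,1) count=2: revealed 1 new [(0,1)] -> total=1
Click 2 (4,2) count=0: revealed 16 new [(3,0) (3,1) (3,2) (3,3) (4,0) (4,1) (4,2) (4,3) (5,0) (5,1) (5,2) (5,3) (6,0) (6,1) (6,2) (6,3)] -> total=17
Click 3 (1,1) count=4: revealed 1 new [(1,1)] -> total=18
Click 4 (4,3) count=1: revealed 0 new [(none)] -> total=18

Answer: .#.....
.#.....
.......
####...
####...
####...
####...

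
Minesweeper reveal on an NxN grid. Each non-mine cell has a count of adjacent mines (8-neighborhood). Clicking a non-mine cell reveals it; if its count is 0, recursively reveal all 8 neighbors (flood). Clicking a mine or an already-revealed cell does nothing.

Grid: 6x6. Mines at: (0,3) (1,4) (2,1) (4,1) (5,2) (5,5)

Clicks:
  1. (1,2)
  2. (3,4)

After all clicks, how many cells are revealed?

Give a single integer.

Answer: 13

Derivation:
Click 1 (1,2) count=2: revealed 1 new [(1,2)] -> total=1
Click 2 (3,4) count=0: revealed 12 new [(2,2) (2,3) (2,4) (2,5) (3,2) (3,3) (3,4) (3,5) (4,2) (4,3) (4,4) (4,5)] -> total=13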